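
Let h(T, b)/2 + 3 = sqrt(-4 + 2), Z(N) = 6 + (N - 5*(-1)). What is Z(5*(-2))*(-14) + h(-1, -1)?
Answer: -20 + 2*I*sqrt(2) ≈ -20.0 + 2.8284*I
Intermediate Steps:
Z(N) = 11 + N (Z(N) = 6 + (N + 5) = 6 + (5 + N) = 11 + N)
h(T, b) = -6 + 2*I*sqrt(2) (h(T, b) = -6 + 2*sqrt(-4 + 2) = -6 + 2*sqrt(-2) = -6 + 2*(I*sqrt(2)) = -6 + 2*I*sqrt(2))
Z(5*(-2))*(-14) + h(-1, -1) = (11 + 5*(-2))*(-14) + (-6 + 2*I*sqrt(2)) = (11 - 10)*(-14) + (-6 + 2*I*sqrt(2)) = 1*(-14) + (-6 + 2*I*sqrt(2)) = -14 + (-6 + 2*I*sqrt(2)) = -20 + 2*I*sqrt(2)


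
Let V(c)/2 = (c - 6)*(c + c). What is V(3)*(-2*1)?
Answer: 72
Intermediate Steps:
V(c) = 4*c*(-6 + c) (V(c) = 2*((c - 6)*(c + c)) = 2*((-6 + c)*(2*c)) = 2*(2*c*(-6 + c)) = 4*c*(-6 + c))
V(3)*(-2*1) = (4*3*(-6 + 3))*(-2*1) = (4*3*(-3))*(-2) = -36*(-2) = 72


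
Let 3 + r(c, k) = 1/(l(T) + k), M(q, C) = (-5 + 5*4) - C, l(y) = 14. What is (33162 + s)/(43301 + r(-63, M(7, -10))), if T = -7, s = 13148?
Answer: 1806090/1688623 ≈ 1.0696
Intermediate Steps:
M(q, C) = 15 - C (M(q, C) = (-5 + 20) - C = 15 - C)
r(c, k) = -3 + 1/(14 + k)
(33162 + s)/(43301 + r(-63, M(7, -10))) = (33162 + 13148)/(43301 + (-41 - 3*(15 - 1*(-10)))/(14 + (15 - 1*(-10)))) = 46310/(43301 + (-41 - 3*(15 + 10))/(14 + (15 + 10))) = 46310/(43301 + (-41 - 3*25)/(14 + 25)) = 46310/(43301 + (-41 - 75)/39) = 46310/(43301 + (1/39)*(-116)) = 46310/(43301 - 116/39) = 46310/(1688623/39) = 46310*(39/1688623) = 1806090/1688623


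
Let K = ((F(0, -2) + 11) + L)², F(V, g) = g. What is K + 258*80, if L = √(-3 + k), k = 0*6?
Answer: 20718 + 18*I*√3 ≈ 20718.0 + 31.177*I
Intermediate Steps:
k = 0
L = I*√3 (L = √(-3 + 0) = √(-3) = I*√3 ≈ 1.732*I)
K = (9 + I*√3)² (K = ((-2 + 11) + I*√3)² = (9 + I*√3)² ≈ 78.0 + 31.177*I)
K + 258*80 = (9 + I*√3)² + 258*80 = (9 + I*√3)² + 20640 = 20640 + (9 + I*√3)²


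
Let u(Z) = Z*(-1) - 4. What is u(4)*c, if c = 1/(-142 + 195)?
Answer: -8/53 ≈ -0.15094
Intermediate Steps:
c = 1/53 ≈ 0.018868
u(Z) = -4 - Z (u(Z) = -Z - 4 = -4 - Z)
u(4)*c = (-4 - 1*4)*(1/53) = (-4 - 4)*(1/53) = -8*1/53 = -8/53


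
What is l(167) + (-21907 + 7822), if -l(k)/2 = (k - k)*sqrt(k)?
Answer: -14085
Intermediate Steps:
l(k) = 0 (l(k) = -2*(k - k)*sqrt(k) = -0*sqrt(k) = -2*0 = 0)
l(167) + (-21907 + 7822) = 0 + (-21907 + 7822) = 0 - 14085 = -14085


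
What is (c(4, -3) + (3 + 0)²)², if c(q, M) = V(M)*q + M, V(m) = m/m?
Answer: 100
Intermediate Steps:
V(m) = 1
c(q, M) = M + q (c(q, M) = 1*q + M = q + M = M + q)
(c(4, -3) + (3 + 0)²)² = ((-3 + 4) + (3 + 0)²)² = (1 + 3²)² = (1 + 9)² = 10² = 100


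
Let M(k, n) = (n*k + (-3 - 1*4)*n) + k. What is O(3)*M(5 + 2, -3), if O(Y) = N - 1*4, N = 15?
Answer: 77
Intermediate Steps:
O(Y) = 11 (O(Y) = 15 - 1*4 = 15 - 4 = 11)
M(k, n) = k - 7*n + k*n (M(k, n) = (k*n + (-3 - 4)*n) + k = (k*n - 7*n) + k = (-7*n + k*n) + k = k - 7*n + k*n)
O(3)*M(5 + 2, -3) = 11*((5 + 2) - 7*(-3) + (5 + 2)*(-3)) = 11*(7 + 21 + 7*(-3)) = 11*(7 + 21 - 21) = 11*7 = 77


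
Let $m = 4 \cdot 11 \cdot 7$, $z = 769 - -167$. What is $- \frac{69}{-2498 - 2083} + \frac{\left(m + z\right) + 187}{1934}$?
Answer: $\frac{2229619}{2953218} \approx 0.75498$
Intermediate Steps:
$z = 936$ ($z = 769 + 167 = 936$)
$m = 308$ ($m = 44 \cdot 7 = 308$)
$- \frac{69}{-2498 - 2083} + \frac{\left(m + z\right) + 187}{1934} = - \frac{69}{-2498 - 2083} + \frac{\left(308 + 936\right) + 187}{1934} = - \frac{69}{-2498 - 2083} + \left(1244 + 187\right) \frac{1}{1934} = - \frac{69}{-4581} + 1431 \cdot \frac{1}{1934} = \left(-69\right) \left(- \frac{1}{4581}\right) + \frac{1431}{1934} = \frac{23}{1527} + \frac{1431}{1934} = \frac{2229619}{2953218}$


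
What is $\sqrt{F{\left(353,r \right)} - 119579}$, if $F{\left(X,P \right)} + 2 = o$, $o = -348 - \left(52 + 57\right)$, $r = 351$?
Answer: $i \sqrt{120038} \approx 346.46 i$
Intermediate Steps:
$o = -457$ ($o = -348 - 109 = -457$)
$F{\left(X,P \right)} = -459$ ($F{\left(X,P \right)} = -2 - 457 = -459$)
$\sqrt{F{\left(353,r \right)} - 119579} = \sqrt{-459 - 119579} = \sqrt{-120038} = i \sqrt{120038}$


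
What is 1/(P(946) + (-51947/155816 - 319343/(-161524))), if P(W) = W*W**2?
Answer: 6292005896/5326752654351815671 ≈ 1.1812e-9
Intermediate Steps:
P(W) = W**3
1/(P(946) + (-51947/155816 - 319343/(-161524))) = 1/(946**3 + (-51947/155816 - 319343/(-161524))) = 1/(846590536 + (-51947*1/155816 - 319343*(-1/161524))) = 1/(846590536 + (-51947/155816 + 319343/161524)) = 1/(846590536 + 10342015415/6292005896) = 1/(5326752654351815671/6292005896) = 6292005896/5326752654351815671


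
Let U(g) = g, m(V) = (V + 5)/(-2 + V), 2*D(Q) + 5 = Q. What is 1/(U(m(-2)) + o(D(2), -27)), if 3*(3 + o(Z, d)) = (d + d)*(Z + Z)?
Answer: 4/201 ≈ 0.019901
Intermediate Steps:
D(Q) = -5/2 + Q/2
o(Z, d) = -3 + 4*Z*d/3 (o(Z, d) = -3 + ((d + d)*(Z + Z))/3 = -3 + ((2*d)*(2*Z))/3 = -3 + (4*Z*d)/3 = -3 + 4*Z*d/3)
m(V) = (5 + V)/(-2 + V)
1/(U(m(-2)) + o(D(2), -27)) = 1/((5 - 2)/(-2 - 2) + (-3 + (4/3)*(-5/2 + (½)*2)*(-27))) = 1/(3/(-4) + (-3 + (4/3)*(-5/2 + 1)*(-27))) = 1/(-¼*3 + (-3 + (4/3)*(-3/2)*(-27))) = 1/(-¾ + (-3 + 54)) = 1/(-¾ + 51) = 1/(201/4) = 4/201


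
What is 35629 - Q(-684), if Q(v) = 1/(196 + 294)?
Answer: 17458209/490 ≈ 35629.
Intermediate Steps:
Q(v) = 1/490
35629 - Q(-684) = 35629 - 1*1/490 = 35629 - 1/490 = 17458209/490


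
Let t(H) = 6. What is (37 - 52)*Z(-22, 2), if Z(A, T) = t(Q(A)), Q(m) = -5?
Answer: -90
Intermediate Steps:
Z(A, T) = 6
(37 - 52)*Z(-22, 2) = (37 - 52)*6 = -15*6 = -90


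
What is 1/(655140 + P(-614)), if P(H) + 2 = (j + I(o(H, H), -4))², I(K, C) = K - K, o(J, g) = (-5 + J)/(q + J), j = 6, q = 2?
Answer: 1/655174 ≈ 1.5263e-6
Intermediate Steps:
o(J, g) = (-5 + J)/(2 + J)
I(K, C) = 0
P(H) = 34 (P(H) = -2 + (6 + 0)² = -2 + 6² = -2 + 36 = 34)
1/(655140 + P(-614)) = 1/(655140 + 34) = 1/655174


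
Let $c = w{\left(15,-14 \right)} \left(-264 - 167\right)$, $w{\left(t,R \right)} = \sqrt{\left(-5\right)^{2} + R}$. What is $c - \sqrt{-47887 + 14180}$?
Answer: $- 431 \sqrt{11} - i \sqrt{33707} \approx -1429.5 - 183.59 i$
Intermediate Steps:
$w{\left(t,R \right)} = \sqrt{25 + R}$
$c = - 431 \sqrt{11}$ ($c = \sqrt{25 - 14} \left(-264 - 167\right) = \sqrt{11} \left(-431\right) = - 431 \sqrt{11} \approx -1429.5$)
$c - \sqrt{-47887 + 14180} = - 431 \sqrt{11} - \sqrt{-47887 + 14180} = - 431 \sqrt{11} - \sqrt{-33707} = - 431 \sqrt{11} - i \sqrt{33707}$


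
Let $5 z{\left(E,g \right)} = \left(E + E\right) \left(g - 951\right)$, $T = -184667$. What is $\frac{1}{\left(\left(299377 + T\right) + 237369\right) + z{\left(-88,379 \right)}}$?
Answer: $\frac{5}{1861067} \approx 2.6866 \cdot 10^{-6}$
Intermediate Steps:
$z{\left(E,g \right)} = \frac{2 E \left(-951 + g\right)}{5}$ ($z{\left(E,g \right)} = \frac{\left(E + E\right) \left(g - 951\right)}{5} = \frac{2 E \left(-951 + g\right)}{5}$)
$\frac{1}{\left(\left(299377 + T\right) + 237369\right) + z{\left(-88,379 \right)}} = \frac{1}{\left(\left(299377 - 184667\right) + 237369\right) + \frac{2}{5} \left(-88\right) \left(-951 + 379\right)} = \frac{1}{\left(114710 + 237369\right) + \frac{2}{5} \left(-88\right) \left(-572\right)} = \frac{1}{352079 + \frac{100672}{5}} = \frac{1}{\frac{1861067}{5}} = \frac{5}{1861067}$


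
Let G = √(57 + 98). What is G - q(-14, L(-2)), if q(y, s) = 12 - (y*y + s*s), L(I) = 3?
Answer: 193 + √155 ≈ 205.45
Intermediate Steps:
q(y, s) = 12 - s² - y² (q(y, s) = 12 - (y² + s²) = 12 - (s² + y²) = 12 + (-s² - y²) = 12 - s² - y²)
G = √155 ≈ 12.450
G - q(-14, L(-2)) = √155 - (12 - 1*3² - 1*(-14)²) = √155 - (12 - 1*9 - 1*196) = √155 - (12 - 9 - 196) = √155 - 1*(-193) = √155 + 193 = 193 + √155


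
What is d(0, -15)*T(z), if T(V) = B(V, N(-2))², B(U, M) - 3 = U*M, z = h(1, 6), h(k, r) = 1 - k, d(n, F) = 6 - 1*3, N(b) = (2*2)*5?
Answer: 27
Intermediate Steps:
N(b) = 20 (N(b) = 4*5 = 20)
d(n, F) = 3 (d(n, F) = 6 - 3 = 3)
z = 0 (z = 1 - 1*1 = 1 - 1 = 0)
B(U, M) = 3 + M*U (B(U, M) = 3 + U*M = 3 + M*U)
T(V) = (3 + 20*V)²
d(0, -15)*T(z) = 3*(3 + 20*0)² = 3*(3 + 0)² = 3*3² = 3*9 = 27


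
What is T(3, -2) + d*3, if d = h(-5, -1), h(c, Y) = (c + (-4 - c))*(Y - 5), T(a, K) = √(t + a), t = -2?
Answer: 73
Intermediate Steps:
T(a, K) = √(-2 + a)
h(c, Y) = 20 - 4*Y (h(c, Y) = -4*(-5 + Y) = 20 - 4*Y)
d = 24 (d = 20 - 4*(-1) = 20 + 4 = 24)
T(3, -2) + d*3 = √(-2 + 3) + 24*3 = √1 + 72 = 1 + 72 = 73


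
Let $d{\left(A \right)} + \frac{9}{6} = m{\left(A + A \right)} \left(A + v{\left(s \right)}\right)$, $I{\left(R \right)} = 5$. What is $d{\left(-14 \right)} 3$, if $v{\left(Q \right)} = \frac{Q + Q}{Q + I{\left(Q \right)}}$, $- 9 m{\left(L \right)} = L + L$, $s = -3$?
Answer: $- \frac{1931}{6} \approx -321.83$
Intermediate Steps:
$m{\left(L \right)} = - \frac{2 L}{9}$ ($m{\left(L \right)} = - \frac{L + L}{9} = - \frac{2 L}{9}$)
$v{\left(Q \right)} = \frac{2 Q}{5 + Q}$ ($v{\left(Q \right)} = \frac{Q + Q}{Q + 5} = \frac{2 Q}{5 + Q}$)
$d{\left(A \right)} = - \frac{3}{2} - \frac{4 A \left(-3 + A\right)}{9}$ ($d{\left(A \right)} = - \frac{3}{2} + - \frac{2 \left(A + A\right)}{9} \left(A + 2 \left(-3\right) \frac{1}{5 - 3}\right) = - \frac{3}{2} + - \frac{2 \cdot 2 A}{9} \left(A + 2 \left(-3\right) \frac{1}{2}\right) = - \frac{3}{2} + - \frac{4 A}{9} \left(A + 2 \left(-3\right) \frac{1}{2}\right) = - \frac{3}{2} + - \frac{4 A}{9} \left(A - 3\right) = - \frac{3}{2} + - \frac{4 A}{9} \left(-3 + A\right) = - \frac{3}{2} - \frac{4 A \left(-3 + A\right)}{9}$)
$d{\left(-14 \right)} 3 = \left(- \frac{3}{2} - \frac{4 \left(-14\right)^{2}}{9} + \frac{4}{3} \left(-14\right)\right) 3 = \left(- \frac{3}{2} - \frac{784}{9} - \frac{56}{3}\right) 3 = \left(- \frac{1931}{18}\right) 3 = - \frac{1931}{6}$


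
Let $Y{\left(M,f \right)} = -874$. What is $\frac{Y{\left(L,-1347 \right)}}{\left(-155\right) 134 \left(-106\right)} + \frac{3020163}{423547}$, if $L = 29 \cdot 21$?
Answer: $\frac{3324440541991}{466244773070} \approx 7.1302$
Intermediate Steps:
$L = 609$
$\frac{Y{\left(L,-1347 \right)}}{\left(-155\right) 134 \left(-106\right)} + \frac{3020163}{423547} = - \frac{874}{\left(-155\right) 134 \left(-106\right)} + \frac{3020163}{423547} = - \frac{874}{\left(-20770\right) \left(-106\right)} + 3020163 \cdot \frac{1}{423547} = - \frac{874}{2201620} + \frac{3020163}{423547} = \left(-874\right) \frac{1}{2201620} + \frac{3020163}{423547} = - \frac{437}{1100810} + \frac{3020163}{423547} = \frac{3324440541991}{466244773070}$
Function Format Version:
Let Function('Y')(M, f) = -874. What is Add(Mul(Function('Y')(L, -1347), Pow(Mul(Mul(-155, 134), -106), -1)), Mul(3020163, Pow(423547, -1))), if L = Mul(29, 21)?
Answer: Rational(3324440541991, 466244773070) ≈ 7.1302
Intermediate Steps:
L = 609
Add(Mul(Function('Y')(L, -1347), Pow(Mul(Mul(-155, 134), -106), -1)), Mul(3020163, Pow(423547, -1))) = Add(Mul(-874, Pow(Mul(Mul(-155, 134), -106), -1)), Mul(3020163, Pow(423547, -1))) = Add(Mul(-874, Pow(Mul(-20770, -106), -1)), Mul(3020163, Rational(1, 423547))) = Add(Mul(-874, Pow(2201620, -1)), Rational(3020163, 423547)) = Add(Mul(-874, Rational(1, 2201620)), Rational(3020163, 423547)) = Add(Rational(-437, 1100810), Rational(3020163, 423547)) = Rational(3324440541991, 466244773070)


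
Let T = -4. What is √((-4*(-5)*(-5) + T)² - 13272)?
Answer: 2*I*√614 ≈ 49.558*I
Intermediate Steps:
√((-4*(-5)*(-5) + T)² - 13272) = √((-4*(-5)*(-5) - 4)² - 13272) = √((20*(-5) - 4)² - 13272) = √((-100 - 4)² - 13272) = √((-104)² - 13272) = √(10816 - 13272) = √(-2456) = 2*I*√614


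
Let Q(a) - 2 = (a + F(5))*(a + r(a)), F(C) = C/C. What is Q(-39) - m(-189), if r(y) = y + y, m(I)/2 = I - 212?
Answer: 5250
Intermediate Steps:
m(I) = -424 + 2*I (m(I) = 2*(I - 212) = 2*(-212 + I) = -424 + 2*I)
F(C) = 1
r(y) = 2*y
Q(a) = 2 + 3*a*(1 + a) (Q(a) = 2 + (a + 1)*(a + 2*a) = 2 + (1 + a)*(3*a) = 2 + 3*a*(1 + a))
Q(-39) - m(-189) = (2 + 3*(-39) + 3*(-39)²) - (-424 + 2*(-189)) = (2 - 117 + 3*1521) - (-424 - 378) = (2 - 117 + 4563) - 1*(-802) = 4448 + 802 = 5250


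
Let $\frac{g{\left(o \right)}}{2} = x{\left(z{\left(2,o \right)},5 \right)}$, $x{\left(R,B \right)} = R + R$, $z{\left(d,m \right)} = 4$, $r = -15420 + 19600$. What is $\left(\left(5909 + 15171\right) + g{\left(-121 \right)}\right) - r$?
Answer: $16916$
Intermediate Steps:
$r = 4180$
$x{\left(R,B \right)} = 2 R$
$g{\left(o \right)} = 16$ ($g{\left(o \right)} = 2 \cdot 2 \cdot 4 = 2 \cdot 8 = 16$)
$\left(\left(5909 + 15171\right) + g{\left(-121 \right)}\right) - r = \left(\left(5909 + 15171\right) + 16\right) - 4180 = \left(21080 + 16\right) - 4180 = 21096 - 4180 = 16916$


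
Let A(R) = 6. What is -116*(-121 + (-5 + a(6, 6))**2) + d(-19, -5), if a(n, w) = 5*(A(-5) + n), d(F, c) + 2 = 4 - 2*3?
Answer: -336868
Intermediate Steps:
d(F, c) = -4 (d(F, c) = -2 + (4 - 2*3) = -2 + (4 - 6) = -2 - 2 = -4)
a(n, w) = 30 + 5*n (a(n, w) = 5*(6 + n) = 30 + 5*n)
-116*(-121 + (-5 + a(6, 6))**2) + d(-19, -5) = -116*(-121 + (-5 + (30 + 5*6))**2) - 4 = -116*(-121 + (-5 + (30 + 30))**2) - 4 = -116*(-121 + (-5 + 60)**2) - 4 = -116*(-121 + 55**2) - 4 = -116*(-121 + 3025) - 4 = -116*2904 - 4 = -336864 - 4 = -336868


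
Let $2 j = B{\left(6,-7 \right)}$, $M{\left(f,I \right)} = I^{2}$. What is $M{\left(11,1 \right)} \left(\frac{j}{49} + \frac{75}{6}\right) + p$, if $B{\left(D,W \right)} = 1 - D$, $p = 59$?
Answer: $\frac{3501}{49} \approx 71.449$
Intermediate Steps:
$j = - \frac{5}{2}$ ($j = \frac{1 - 6}{2} = \frac{1}{2} \left(-5\right) = - \frac{5}{2} \approx -2.5$)
$M{\left(11,1 \right)} \left(\frac{j}{49} + \frac{75}{6}\right) + p = 1^{2} \left(- \frac{5}{2 \cdot 49} + \frac{75}{6}\right) + 59 = 1 \left(\left(- \frac{5}{2}\right) \frac{1}{49} + 75 \cdot \frac{1}{6}\right) + 59 = 1 \left(- \frac{5}{98} + \frac{25}{2}\right) + 59 = 1 \cdot \frac{610}{49} + 59 = \frac{610}{49} + 59 = \frac{3501}{49}$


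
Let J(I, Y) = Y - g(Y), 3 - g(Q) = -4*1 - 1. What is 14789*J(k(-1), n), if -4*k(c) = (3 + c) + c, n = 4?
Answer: -59156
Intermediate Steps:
g(Q) = 8 (g(Q) = 3 - (-4*1 - 1) = 3 - (-4 - 1) = 3 - 1*(-5) = 3 + 5 = 8)
k(c) = -3/4 - c/2 (k(c) = -((3 + c) + c)/4 = -(3 + 2*c)/4 = -3/4 - c/2)
J(I, Y) = -8 + Y (J(I, Y) = Y - 1*8 = Y - 8 = -8 + Y)
14789*J(k(-1), n) = 14789*(-8 + 4) = 14789*(-4) = -59156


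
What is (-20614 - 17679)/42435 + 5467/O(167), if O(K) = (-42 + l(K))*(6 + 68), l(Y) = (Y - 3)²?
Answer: -75863704283/84326662260 ≈ -0.89964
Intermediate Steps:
l(Y) = (-3 + Y)²
O(K) = -3108 + 74*(-3 + K)² (O(K) = (-42 + (-3 + K)²)*(6 + 68) = (-42 + (-3 + K)²)*74 = -3108 + 74*(-3 + K)²)
(-20614 - 17679)/42435 + 5467/O(167) = (-20614 - 17679)/42435 + 5467/(-3108 + 74*(-3 + 167)²) = -38293*1/42435 + 5467/(-3108 + 74*164²) = -38293/42435 + 5467/(-3108 + 74*26896) = -38293/42435 + 5467/(-3108 + 1990304) = -38293/42435 + 5467/1987196 = -75863704283/84326662260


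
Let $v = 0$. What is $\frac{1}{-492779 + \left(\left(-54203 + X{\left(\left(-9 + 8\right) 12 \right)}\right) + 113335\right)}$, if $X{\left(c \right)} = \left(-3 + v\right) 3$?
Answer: $- \frac{1}{433656} \approx -2.306 \cdot 10^{-6}$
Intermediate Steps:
$X{\left(c \right)} = -9$ ($X{\left(c \right)} = \left(-3 + 0\right) 3 = \left(-3\right) 3 = -9$)
$\frac{1}{-492779 + \left(\left(-54203 + X{\left(\left(-9 + 8\right) 12 \right)}\right) + 113335\right)} = \frac{1}{-492779 + \left(\left(-54203 - 9\right) + 113335\right)} = \frac{1}{-492779 + \left(-54212 + 113335\right)} = \frac{1}{-492779 + 59123} = \frac{1}{-433656} = - \frac{1}{433656}$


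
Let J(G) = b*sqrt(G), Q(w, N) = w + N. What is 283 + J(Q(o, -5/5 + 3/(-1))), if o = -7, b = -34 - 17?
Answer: 283 - 51*I*sqrt(11) ≈ 283.0 - 169.15*I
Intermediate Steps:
b = -51
Q(w, N) = N + w
J(G) = -51*sqrt(G)
283 + J(Q(o, -5/5 + 3/(-1))) = 283 - 51*sqrt((-5/5 + 3/(-1)) - 7) = 283 - 51*sqrt((-5*1/5 + 3*(-1)) - 7) = 283 - 51*sqrt((-1 - 3) - 7) = 283 - 51*sqrt(-4 - 7) = 283 - 51*I*sqrt(11)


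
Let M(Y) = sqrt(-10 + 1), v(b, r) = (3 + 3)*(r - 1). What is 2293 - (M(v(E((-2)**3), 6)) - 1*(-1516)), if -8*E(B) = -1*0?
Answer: 777 - 3*I ≈ 777.0 - 3.0*I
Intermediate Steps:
E(B) = 0 (E(B) = -(-1)*0/8 = -1/8*0 = 0)
v(b, r) = -6 + 6*r (v(b, r) = 6*(-1 + r) = -6 + 6*r)
M(Y) = 3*I (M(Y) = sqrt(-9) = 3*I)
2293 - (M(v(E((-2)**3), 6)) - 1*(-1516)) = 2293 - (3*I - 1*(-1516)) = 2293 - (3*I + 1516) = 2293 - (1516 + 3*I) = 2293 + (-1516 - 3*I) = 777 - 3*I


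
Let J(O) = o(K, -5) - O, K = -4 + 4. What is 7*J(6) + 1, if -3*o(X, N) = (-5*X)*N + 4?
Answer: -151/3 ≈ -50.333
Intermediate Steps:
K = 0
o(X, N) = -4/3 + 5*N*X/3 (o(X, N) = -((-5*X)*N + 4)/3 = -(-5*N*X + 4)/3 = -(4 - 5*N*X)/3 = -4/3 + 5*N*X/3)
J(O) = -4/3 - O (J(O) = (-4/3 + (5/3)*(-5)*0) - O = (-4/3 + 0) - O = -4/3 - O)
7*J(6) + 1 = 7*(-4/3 - 1*6) + 1 = 7*(-4/3 - 6) + 1 = 7*(-22/3) + 1 = -154/3 + 1 = -151/3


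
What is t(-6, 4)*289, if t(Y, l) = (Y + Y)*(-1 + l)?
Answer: -10404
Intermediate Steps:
t(Y, l) = 2*Y*(-1 + l) (t(Y, l) = (2*Y)*(-1 + l) = 2*Y*(-1 + l))
t(-6, 4)*289 = (2*(-6)*(-1 + 4))*289 = (2*(-6)*3)*289 = -36*289 = -10404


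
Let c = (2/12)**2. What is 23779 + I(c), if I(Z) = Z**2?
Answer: 30817585/1296 ≈ 23779.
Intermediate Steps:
c = 1/36 (c = (2*(1/12))**2 = (1/6)**2 = 1/36 ≈ 0.027778)
23779 + I(c) = 23779 + (1/36)**2 = 23779 + 1/1296 = 30817585/1296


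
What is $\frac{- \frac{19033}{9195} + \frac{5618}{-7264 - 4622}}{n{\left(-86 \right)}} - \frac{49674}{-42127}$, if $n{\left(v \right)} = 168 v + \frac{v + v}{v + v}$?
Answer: $\frac{4357993478586892}{3695329422307285} \approx 1.1793$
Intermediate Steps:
$n{\left(v \right)} = 1 + 168 v$ ($n{\left(v \right)} = 168 v + \frac{2 v}{2 v} = 168 v + 2 v \frac{1}{2 v} = 168 v + 1 = 1 + 168 v$)
$\frac{- \frac{19033}{9195} + \frac{5618}{-7264 - 4622}}{n{\left(-86 \right)}} - \frac{49674}{-42127} = \frac{- \frac{19033}{9195} + \frac{5618}{-7264 - 4622}}{1 + 168 \left(-86\right)} - \frac{49674}{-42127} = \frac{\left(-19033\right) \frac{1}{9195} + \frac{5618}{-7264 - 4622}}{1 - 14448} - - \frac{49674}{42127} = \frac{- \frac{19033}{9195} + \frac{5618}{-11886}}{-14447} + \frac{49674}{42127} = \left(- \frac{19033}{9195} + 5618 \left(- \frac{1}{11886}\right)\right) \left(- \frac{1}{14447}\right) + \frac{49674}{42127} = \left(- \frac{19033}{9195} - \frac{2809}{5943}\right) \left(- \frac{1}{14447}\right) + \frac{49674}{42127} = \left(- \frac{15437986}{6071765}\right) \left(- \frac{1}{14447}\right) + \frac{49674}{42127} = \frac{15437986}{87718788955} + \frac{49674}{42127} = \frac{4357993478586892}{3695329422307285}$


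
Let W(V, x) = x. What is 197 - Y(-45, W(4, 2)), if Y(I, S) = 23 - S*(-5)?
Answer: 164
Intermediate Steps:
Y(I, S) = 23 + 5*S (Y(I, S) = 23 - (-5)*S = 23 + 5*S)
197 - Y(-45, W(4, 2)) = 197 - (23 + 5*2) = 197 - (23 + 10) = 197 - 1*33 = 197 - 33 = 164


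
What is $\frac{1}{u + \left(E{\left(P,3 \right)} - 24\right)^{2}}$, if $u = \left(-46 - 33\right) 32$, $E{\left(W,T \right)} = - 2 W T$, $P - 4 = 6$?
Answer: $\frac{1}{4528} \approx 0.00022085$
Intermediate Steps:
$P = 10$ ($P = 4 + 6 = 10$)
$E{\left(W,T \right)} = - 2 T W$
$u = -2528$ ($u = \left(-79\right) 32 = -2528$)
$\frac{1}{u + \left(E{\left(P,3 \right)} - 24\right)^{2}} = \frac{1}{-2528 + \left(\left(-2\right) 3 \cdot 10 - 24\right)^{2}} = \frac{1}{-2528 + \left(-60 - 24\right)^{2}} = \frac{1}{-2528 + \left(-84\right)^{2}} = \frac{1}{-2528 + 7056} = \frac{1}{4528}$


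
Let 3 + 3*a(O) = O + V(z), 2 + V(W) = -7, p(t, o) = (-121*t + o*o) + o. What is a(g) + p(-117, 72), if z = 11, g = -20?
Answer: 58207/3 ≈ 19402.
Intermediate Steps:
p(t, o) = o + o² - 121*t (p(t, o) = (-121*t + o²) + o = (o² - 121*t) + o = o + o² - 121*t)
V(W) = -9 (V(W) = -2 - 7 = -9)
a(O) = -4 + O/3 (a(O) = -1 + (O - 9)/3 = -1 + (-9 + O)/3 = -1 + (-3 + O/3) = -4 + O/3)
a(g) + p(-117, 72) = (-4 + (⅓)*(-20)) + (72 + 72² - 121*(-117)) = (-4 - 20/3) + (72 + 5184 + 14157) = -32/3 + 19413 = 58207/3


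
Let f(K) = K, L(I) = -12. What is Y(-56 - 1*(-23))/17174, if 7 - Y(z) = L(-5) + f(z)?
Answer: 26/8587 ≈ 0.0030278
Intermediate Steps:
Y(z) = 19 - z (Y(z) = 7 - (-12 + z) = 7 + (12 - z) = 19 - z)
Y(-56 - 1*(-23))/17174 = (19 - (-56 - 1*(-23)))/17174 = (19 - (-56 + 23))*(1/17174) = (19 - 1*(-33))*(1/17174) = (19 + 33)*(1/17174) = 52*(1/17174) = 26/8587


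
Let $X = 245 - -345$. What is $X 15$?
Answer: $8850$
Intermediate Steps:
$X = 590$ ($X = 245 + 345 = 590$)
$X 15 = 590 \cdot 15 = 8850$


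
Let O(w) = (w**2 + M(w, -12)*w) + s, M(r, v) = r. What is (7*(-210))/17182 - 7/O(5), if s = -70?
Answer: 45437/171820 ≈ 0.26445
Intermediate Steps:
O(w) = -70 + 2*w**2 (O(w) = (w**2 + w*w) - 70 = (w**2 + w**2) - 70 = 2*w**2 - 70 = -70 + 2*w**2)
(7*(-210))/17182 - 7/O(5) = (7*(-210))/17182 - 7/(-70 + 2*5**2) = -1470*1/17182 - 7/(-70 + 2*25) = -735/8591 - 7/(-70 + 50) = -735/8591 - 7/(-20) = -735/8591 - 7*(-1/20) = -735/8591 + 7/20 = 45437/171820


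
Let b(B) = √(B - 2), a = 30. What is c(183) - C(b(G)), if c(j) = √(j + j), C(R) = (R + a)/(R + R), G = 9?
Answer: -½ + √366 - 15*√7/7 ≈ 12.962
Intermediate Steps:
b(B) = √(-2 + B)
C(R) = (30 + R)/(2*R) (C(R) = (R + 30)/(R + R) = (30 + R)/((2*R)) = (30 + R)*(1/(2*R)) = (30 + R)/(2*R))
c(j) = √2*√j (c(j) = √(2*j) = √2*√j)
c(183) - C(b(G)) = √2*√183 - (30 + √(-2 + 9))/(2*(√(-2 + 9))) = √366 - (30 + √7)/(2*(√7)) = √366 - √7/7*(30 + √7)/2 = √366 - √7*(30 + √7)/14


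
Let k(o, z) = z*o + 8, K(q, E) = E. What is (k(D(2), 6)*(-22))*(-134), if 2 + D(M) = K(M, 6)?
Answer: 94336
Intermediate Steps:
D(M) = 4 (D(M) = -2 + 6 = 4)
k(o, z) = 8 + o*z (k(o, z) = o*z + 8 = 8 + o*z)
(k(D(2), 6)*(-22))*(-134) = ((8 + 4*6)*(-22))*(-134) = ((8 + 24)*(-22))*(-134) = (32*(-22))*(-134) = -704*(-134) = 94336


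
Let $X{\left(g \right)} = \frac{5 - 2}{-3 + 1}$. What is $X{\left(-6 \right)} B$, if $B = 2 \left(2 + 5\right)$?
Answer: $-21$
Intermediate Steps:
$X{\left(g \right)} = - \frac{3}{2}$ ($X{\left(g \right)} = \frac{3}{-2} = 3 \left(- \frac{1}{2}\right) = - \frac{3}{2}$)
$B = 14$ ($B = 2 \cdot 7 = 14$)
$X{\left(-6 \right)} B = \left(- \frac{3}{2}\right) 14 = -21$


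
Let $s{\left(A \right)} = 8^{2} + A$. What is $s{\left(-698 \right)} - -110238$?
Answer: $109604$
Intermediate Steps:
$s{\left(A \right)} = 64 + A$
$s{\left(-698 \right)} - -110238 = \left(64 - 698\right) - -110238 = -634 + 110238 = 109604$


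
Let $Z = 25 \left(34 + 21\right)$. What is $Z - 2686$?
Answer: $-1311$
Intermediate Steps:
$Z = 1375$ ($Z = 25 \cdot 55 = 1375$)
$Z - 2686 = 1375 - 2686 = -1311$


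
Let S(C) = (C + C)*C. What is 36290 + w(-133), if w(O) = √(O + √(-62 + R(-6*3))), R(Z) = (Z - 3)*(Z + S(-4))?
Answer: 36290 + √(-133 + 2*I*√89) ≈ 36291.0 + 11.561*I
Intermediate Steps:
S(C) = 2*C² (S(C) = (2*C)*C = 2*C²)
R(Z) = (-3 + Z)*(32 + Z) (R(Z) = (Z - 3)*(Z + 2*(-4)²) = (-3 + Z)*(Z + 2*16) = (-3 + Z)*(Z + 32) = (-3 + Z)*(32 + Z))
w(O) = √(O + 2*I*√89) (w(O) = √(O + √(-62 + (-96 + (-6*3)² + 29*(-6*3)))) = √(O + √(-62 + (-96 + (-18)² + 29*(-18)))) = √(O + √(-62 + (-96 + 324 - 522))) = √(O + √(-62 - 294)) = √(O + √(-356)) = √(O + 2*I*√89))
36290 + w(-133) = 36290 + √(-133 + 2*I*√89)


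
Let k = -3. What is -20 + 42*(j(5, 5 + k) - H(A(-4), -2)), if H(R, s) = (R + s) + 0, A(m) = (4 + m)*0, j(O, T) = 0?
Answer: 64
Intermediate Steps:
A(m) = 0
H(R, s) = R + s
-20 + 42*(j(5, 5 + k) - H(A(-4), -2)) = -20 + 42*(0 - (0 - 2)) = -20 + 42*(0 - 1*(-2)) = -20 + 42*(0 + 2) = -20 + 42*2 = -20 + 84 = 64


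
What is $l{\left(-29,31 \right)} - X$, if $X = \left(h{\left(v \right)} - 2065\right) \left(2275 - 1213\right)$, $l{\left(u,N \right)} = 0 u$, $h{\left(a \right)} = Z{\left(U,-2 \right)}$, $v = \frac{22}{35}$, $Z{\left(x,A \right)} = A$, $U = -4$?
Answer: $2195154$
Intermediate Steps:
$v = \frac{22}{35}$ ($v = 22 \cdot \frac{1}{35} = \frac{22}{35} \approx 0.62857$)
$h{\left(a \right)} = -2$
$l{\left(u,N \right)} = 0$
$X = -2195154$ ($X = \left(-2 - 2065\right) \left(2275 - 1213\right) = \left(-2067\right) 1062 = -2195154$)
$l{\left(-29,31 \right)} - X = 0 - -2195154 = 0 + 2195154 = 2195154$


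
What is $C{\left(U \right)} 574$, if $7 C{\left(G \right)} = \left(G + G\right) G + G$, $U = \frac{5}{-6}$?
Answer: $\frac{410}{9} \approx 45.556$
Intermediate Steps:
$U = - \frac{5}{6}$ ($U = 5 \left(- \frac{1}{6}\right) = - \frac{5}{6} \approx -0.83333$)
$C{\left(G \right)} = \frac{G}{7} + \frac{2 G^{2}}{7}$ ($C{\left(G \right)} = \frac{\left(G + G\right) G + G}{7} = \frac{2 G G + G}{7} = \frac{2 G^{2} + G}{7} = \frac{G + 2 G^{2}}{7} = \frac{G}{7} + \frac{2 G^{2}}{7}$)
$C{\left(U \right)} 574 = \frac{1}{7} \left(- \frac{5}{6}\right) \left(1 + 2 \left(- \frac{5}{6}\right)\right) 574 = \frac{1}{7} \left(- \frac{5}{6}\right) \left(1 - \frac{5}{3}\right) 574 = \frac{1}{7} \left(- \frac{5}{6}\right) \left(- \frac{2}{3}\right) 574 = \frac{5}{63} \cdot 574 = \frac{410}{9}$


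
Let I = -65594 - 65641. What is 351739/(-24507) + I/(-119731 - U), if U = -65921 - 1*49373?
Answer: 183945578/12081951 ≈ 15.225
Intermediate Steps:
U = -115294 (U = -65921 - 49373 = -115294)
I = -131235
351739/(-24507) + I/(-119731 - U) = 351739/(-24507) - 131235/(-119731 - 1*(-115294)) = 351739*(-1/24507) - 131235/(-119731 + 115294) = -351739/24507 - 131235/(-4437) = -351739/24507 - 131235*(-1/4437) = -351739/24507 + 43745/1479 = 183945578/12081951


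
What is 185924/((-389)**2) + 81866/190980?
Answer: 23947905253/14449642290 ≈ 1.6573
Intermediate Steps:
185924/((-389)**2) + 81866/190980 = 185924/151321 + 81866*(1/190980) = 185924*(1/151321) + 40933/95490 = 185924/151321 + 40933/95490 = 23947905253/14449642290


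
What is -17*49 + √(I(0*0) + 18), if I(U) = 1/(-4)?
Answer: -833 + √71/2 ≈ -828.79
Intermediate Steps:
I(U) = -¼
-17*49 + √(I(0*0) + 18) = -17*49 + √(-¼ + 18) = -833 + √(71/4) = -833 + √71/2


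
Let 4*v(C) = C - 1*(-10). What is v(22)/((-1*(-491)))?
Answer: 8/491 ≈ 0.016293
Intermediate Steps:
v(C) = 5/2 + C/4 (v(C) = (C - 1*(-10))/4 = (C + 10)/4 = (10 + C)/4 = 5/2 + C/4)
v(22)/((-1*(-491))) = (5/2 + (¼)*22)/((-1*(-491))) = (5/2 + 11/2)/491 = 8*(1/491) = 8/491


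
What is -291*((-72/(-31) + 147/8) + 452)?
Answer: -34113639/248 ≈ -1.3756e+5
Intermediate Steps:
-291*((-72/(-31) + 147/8) + 452) = -291*((-72*(-1/31) + 147*(⅛)) + 452) = -291*((72/31 + 147/8) + 452) = -291*(5133/248 + 452) = -291*117229/248 = -34113639/248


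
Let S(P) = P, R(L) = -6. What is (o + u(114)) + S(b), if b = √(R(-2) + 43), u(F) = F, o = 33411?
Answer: 33525 + √37 ≈ 33531.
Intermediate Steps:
b = √37 (b = √(-6 + 43) = √37 ≈ 6.0828)
(o + u(114)) + S(b) = (33411 + 114) + √37 = 33525 + √37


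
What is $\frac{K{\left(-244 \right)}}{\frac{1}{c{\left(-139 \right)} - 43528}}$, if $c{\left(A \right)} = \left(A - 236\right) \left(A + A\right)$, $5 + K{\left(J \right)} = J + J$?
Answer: $-29935946$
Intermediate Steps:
$K{\left(J \right)} = -5 + 2 J$ ($K{\left(J \right)} = -5 + \left(J + J\right) = -5 + 2 J$)
$c{\left(A \right)} = 2 A \left(-236 + A\right)$ ($c{\left(A \right)} = \left(-236 + A\right) 2 A = 2 A \left(-236 + A\right)$)
$\frac{K{\left(-244 \right)}}{\frac{1}{c{\left(-139 \right)} - 43528}} = \frac{-5 + 2 \left(-244\right)}{\frac{1}{2 \left(-139\right) \left(-236 - 139\right) - 43528}} = \frac{-5 - 488}{\frac{1}{2 \left(-139\right) \left(-375\right) - 43528}} = - \frac{493}{\frac{1}{104250 - 43528}} = - \frac{493}{\frac{1}{60722}} = - 493 \frac{1}{\frac{1}{60722}} = \left(-493\right) 60722 = -29935946$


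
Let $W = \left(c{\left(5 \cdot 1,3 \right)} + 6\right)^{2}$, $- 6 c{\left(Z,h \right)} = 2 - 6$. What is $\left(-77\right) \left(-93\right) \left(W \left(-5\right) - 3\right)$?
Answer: $- \frac{4838449}{3} \approx -1.6128 \cdot 10^{6}$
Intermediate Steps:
$c{\left(Z,h \right)} = \frac{2}{3}$ ($c{\left(Z,h \right)} = - \frac{2 - 6}{6} = \left(- \frac{1}{6}\right) \left(-4\right) = \frac{2}{3}$)
$W = \frac{400}{9}$ ($W = \left(\frac{2}{3} + 6\right)^{2} = \left(\frac{20}{3}\right)^{2} = \frac{400}{9} \approx 44.444$)
$\left(-77\right) \left(-93\right) \left(W \left(-5\right) - 3\right) = \left(-77\right) \left(-93\right) \left(\frac{400}{9} \left(-5\right) - 3\right) = 7161 \left(- \frac{2000}{9} - 3\right) = 7161 \left(- \frac{2027}{9}\right) = - \frac{4838449}{3}$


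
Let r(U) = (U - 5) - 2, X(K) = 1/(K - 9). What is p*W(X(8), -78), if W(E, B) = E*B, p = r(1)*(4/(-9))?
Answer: 208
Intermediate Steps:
X(K) = 1/(-9 + K)
r(U) = -7 + U (r(U) = (-5 + U) - 2 = -7 + U)
p = 8/3 (p = (-7 + 1)*(4/(-9)) = -24*(-1)/9 = -6*(-4/9) = 8/3 ≈ 2.6667)
W(E, B) = B*E
p*W(X(8), -78) = 8*(-78/(-9 + 8))/3 = 8*(-78/(-1))/3 = 8*(-78*(-1))/3 = (8/3)*78 = 208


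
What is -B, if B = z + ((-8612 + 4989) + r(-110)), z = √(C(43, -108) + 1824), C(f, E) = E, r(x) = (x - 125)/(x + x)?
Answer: 159365/44 - 2*√429 ≈ 3580.5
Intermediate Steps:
r(x) = (-125 + x)/(2*x) (r(x) = (-125 + x)/((2*x)) = (-125 + x)*(1/(2*x)) = (-125 + x)/(2*x))
z = 2*√429 (z = √(-108 + 1824) = √1716 = 2*√429 ≈ 41.425)
B = -159365/44 + 2*√429 (B = 2*√429 + ((-8612 + 4989) + (½)*(-125 - 110)/(-110)) = 2*√429 + (-3623 + (½)*(-1/110)*(-235)) = 2*√429 + (-3623 + 47/44) = 2*√429 - 159365/44 = -159365/44 + 2*√429 ≈ -3580.5)
-B = -(-159365/44 + 2*√429) = 159365/44 - 2*√429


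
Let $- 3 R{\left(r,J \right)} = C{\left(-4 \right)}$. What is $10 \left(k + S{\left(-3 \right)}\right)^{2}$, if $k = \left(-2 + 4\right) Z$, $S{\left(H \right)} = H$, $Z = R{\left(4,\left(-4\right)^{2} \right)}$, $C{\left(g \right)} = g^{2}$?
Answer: $\frac{16810}{9} \approx 1867.8$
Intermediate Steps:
$R{\left(r,J \right)} = - \frac{16}{3}$ ($R{\left(r,J \right)} = - \frac{\left(-4\right)^{2}}{3} = \left(- \frac{1}{3}\right) 16 = - \frac{16}{3}$)
$Z = - \frac{16}{3} \approx -5.3333$
$k = - \frac{32}{3}$ ($k = \left(-2 + 4\right) \left(- \frac{16}{3}\right) = 2 \left(- \frac{16}{3}\right) = - \frac{32}{3} \approx -10.667$)
$10 \left(k + S{\left(-3 \right)}\right)^{2} = 10 \left(- \frac{32}{3} - 3\right)^{2} = 10 \left(- \frac{41}{3}\right)^{2} = 10 \cdot \frac{1681}{9} = \frac{16810}{9}$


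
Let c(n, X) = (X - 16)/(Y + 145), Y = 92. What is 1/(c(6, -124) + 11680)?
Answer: 237/2768020 ≈ 8.5621e-5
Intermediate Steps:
c(n, X) = -16/237 + X/237 (c(n, X) = (X - 16)/(92 + 145) = (-16 + X)/237 = (-16 + X)*(1/237) = -16/237 + X/237)
1/(c(6, -124) + 11680) = 1/((-16/237 + (1/237)*(-124)) + 11680) = 1/((-16/237 - 124/237) + 11680) = 1/(-140/237 + 11680) = 1/(2768020/237) = 237/2768020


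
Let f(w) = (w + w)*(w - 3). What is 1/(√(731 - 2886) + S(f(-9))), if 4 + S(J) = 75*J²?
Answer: 3499196/12244372648571 - I*√2155/12244372648571 ≈ 2.8578e-7 - 3.7913e-12*I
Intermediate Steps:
f(w) = 2*w*(-3 + w) (f(w) = (2*w)*(-3 + w) = 2*w*(-3 + w))
S(J) = -4 + 75*J²
1/(√(731 - 2886) + S(f(-9))) = 1/(√(731 - 2886) + (-4 + 75*(2*(-9)*(-3 - 9))²)) = 1/(√(-2155) + (-4 + 75*(2*(-9)*(-12))²)) = 1/(I*√2155 + (-4 + 75*216²)) = 1/(I*√2155 + (-4 + 75*46656)) = 1/(I*√2155 + (-4 + 3499200)) = 1/(I*√2155 + 3499196) = 1/(3499196 + I*√2155)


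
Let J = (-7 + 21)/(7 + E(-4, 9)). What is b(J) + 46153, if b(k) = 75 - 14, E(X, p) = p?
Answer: 46214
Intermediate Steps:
J = 7/8 (J = (-7 + 21)/(7 + 9) = 14/16 = 14*(1/16) = 7/8 ≈ 0.87500)
b(k) = 61
b(J) + 46153 = 61 + 46153 = 46214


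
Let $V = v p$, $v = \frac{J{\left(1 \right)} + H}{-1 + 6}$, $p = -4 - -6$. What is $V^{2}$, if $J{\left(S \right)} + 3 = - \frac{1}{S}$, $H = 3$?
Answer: $\frac{4}{25} \approx 0.16$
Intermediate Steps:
$p = 2$ ($p = -4 + 6 = 2$)
$J{\left(S \right)} = -3 - \frac{1}{S}$
$v = - \frac{1}{5}$ ($v = \frac{\left(-3 - 1^{-1}\right) + 3}{-1 + 6} = \frac{\left(-3 - 1\right) + 3}{5} = \left(\left(-3 - 1\right) + 3\right) \frac{1}{5} = \left(-4 + 3\right) \frac{1}{5} = \left(-1\right) \frac{1}{5} = - \frac{1}{5} \approx -0.2$)
$V = - \frac{2}{5}$ ($V = \left(- \frac{1}{5}\right) 2 = - \frac{2}{5} \approx -0.4$)
$V^{2} = \left(- \frac{2}{5}\right)^{2} = \frac{4}{25}$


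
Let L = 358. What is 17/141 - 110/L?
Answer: -4712/25239 ≈ -0.18670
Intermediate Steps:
17/141 - 110/L = 17/141 - 110/358 = 17*(1/141) - 110*1/358 = 17/141 - 55/179 = -4712/25239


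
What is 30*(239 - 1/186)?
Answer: 222265/31 ≈ 7169.8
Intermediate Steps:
30*(239 - 1/186) = 30*(44453/186) = 222265/31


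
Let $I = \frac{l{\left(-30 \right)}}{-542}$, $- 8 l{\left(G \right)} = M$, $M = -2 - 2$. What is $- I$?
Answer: $\frac{1}{1084} \approx 0.00092251$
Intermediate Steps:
$M = -4$ ($M = -2 - 2 = -4$)
$l{\left(G \right)} = \frac{1}{2}$ ($l{\left(G \right)} = \left(- \frac{1}{8}\right) \left(-4\right) = \frac{1}{2}$)
$I = - \frac{1}{1084}$ ($I = \frac{1}{2 \left(-542\right)} = \frac{1}{2} \left(- \frac{1}{542}\right) = - \frac{1}{1084} \approx -0.00092251$)
$- I = \left(-1\right) \left(- \frac{1}{1084}\right) = \frac{1}{1084}$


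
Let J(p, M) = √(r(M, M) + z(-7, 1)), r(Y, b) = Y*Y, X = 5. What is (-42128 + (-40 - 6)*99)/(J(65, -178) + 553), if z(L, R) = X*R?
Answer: -1843939/19580 + 70023*√3521/137060 ≈ -63.859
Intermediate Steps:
z(L, R) = 5*R
r(Y, b) = Y²
J(p, M) = √(5 + M²) (J(p, M) = √(M² + 5*1) = √(M² + 5) = √(5 + M²))
(-42128 + (-40 - 6)*99)/(J(65, -178) + 553) = (-42128 + (-40 - 6)*99)/(√(5 + (-178)²) + 553) = (-42128 - 46*99)/(√(5 + 31684) + 553) = (-42128 - 4554)/(√31689 + 553) = -46682/(3*√3521 + 553) = -46682/(553 + 3*√3521)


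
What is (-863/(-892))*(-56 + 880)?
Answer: 177778/223 ≈ 797.21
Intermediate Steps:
(-863/(-892))*(-56 + 880) = -863*(-1/892)*824 = (863/892)*824 = 177778/223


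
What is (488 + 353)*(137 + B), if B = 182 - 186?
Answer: 111853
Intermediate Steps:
B = -4
(488 + 353)*(137 + B) = (488 + 353)*(137 - 4) = 841*133 = 111853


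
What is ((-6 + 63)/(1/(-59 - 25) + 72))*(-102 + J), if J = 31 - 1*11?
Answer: -392616/6047 ≈ -64.927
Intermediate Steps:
J = 20 (J = 31 - 11 = 20)
((-6 + 63)/(1/(-59 - 25) + 72))*(-102 + J) = ((-6 + 63)/(1/(-59 - 25) + 72))*(-102 + 20) = (57/(1/(-84) + 72))*(-82) = (57/(-1/84 + 72))*(-82) = (57/(6047/84))*(-82) = (57*(84/6047))*(-82) = (4788/6047)*(-82) = -392616/6047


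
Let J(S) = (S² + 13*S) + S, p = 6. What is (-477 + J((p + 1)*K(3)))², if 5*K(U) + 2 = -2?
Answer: 171636201/625 ≈ 2.7462e+5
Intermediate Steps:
K(U) = -⅘ (K(U) = -⅖ + (⅕)*(-2) = -⅖ - ⅖ = -⅘)
J(S) = S² + 14*S
(-477 + J((p + 1)*K(3)))² = (-477 + ((6 + 1)*(-⅘))*(14 + (6 + 1)*(-⅘)))² = (-477 + (7*(-⅘))*(14 + 7*(-⅘)))² = (-477 - 28*(14 - 28/5)/5)² = (-477 - 28/5*42/5)² = (-477 - 1176/25)² = (-13101/25)² = 171636201/625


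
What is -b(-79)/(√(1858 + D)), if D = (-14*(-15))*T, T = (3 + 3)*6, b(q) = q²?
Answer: -6241*√9418/9418 ≈ -64.309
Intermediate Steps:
T = 36 (T = 6*6 = 36)
D = 7560 (D = -14*(-15)*36 = 210*36 = 7560)
-b(-79)/(√(1858 + D)) = -(-79)²/(√(1858 + 7560)) = -6241/(√9418) = -6241*√9418/9418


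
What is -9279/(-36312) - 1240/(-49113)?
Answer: 9818557/34968456 ≈ 0.28078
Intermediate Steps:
-9279/(-36312) - 1240/(-49113) = -9279*(-1/36312) - 1240*(-1/49113) = 3093/12104 + 1240/49113 = 9818557/34968456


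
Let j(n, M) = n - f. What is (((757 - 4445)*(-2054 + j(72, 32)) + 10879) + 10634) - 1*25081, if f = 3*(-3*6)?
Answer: 7106896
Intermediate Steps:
f = -54 (f = 3*(-18) = -54)
j(n, M) = 54 + n (j(n, M) = n - 1*(-54) = n + 54 = 54 + n)
(((757 - 4445)*(-2054 + j(72, 32)) + 10879) + 10634) - 1*25081 = (((757 - 4445)*(-2054 + (54 + 72)) + 10879) + 10634) - 1*25081 = ((-3688*(-2054 + 126) + 10879) + 10634) - 25081 = ((-3688*(-1928) + 10879) + 10634) - 25081 = ((7110464 + 10879) + 10634) - 25081 = (7121343 + 10634) - 25081 = 7131977 - 25081 = 7106896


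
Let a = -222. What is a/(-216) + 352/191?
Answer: 19739/6876 ≈ 2.8707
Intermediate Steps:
a/(-216) + 352/191 = -222/(-216) + 352/191 = -222*(-1/216) + 352*(1/191) = 37/36 + 352/191 = 19739/6876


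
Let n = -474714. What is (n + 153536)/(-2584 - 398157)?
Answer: 29198/36431 ≈ 0.80146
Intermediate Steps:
(n + 153536)/(-2584 - 398157) = (-474714 + 153536)/(-2584 - 398157) = -321178/(-400741) = -321178*(-1/400741) = 29198/36431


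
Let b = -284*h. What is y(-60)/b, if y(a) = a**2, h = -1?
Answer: 900/71 ≈ 12.676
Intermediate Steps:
b = 284 (b = -284*(-1) = 284)
y(-60)/b = (-60)**2/284 = 3600*(1/284) = 900/71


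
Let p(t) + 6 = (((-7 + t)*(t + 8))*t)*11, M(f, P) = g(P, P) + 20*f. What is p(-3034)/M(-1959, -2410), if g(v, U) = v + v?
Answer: 30710975069/4400 ≈ 6.9798e+6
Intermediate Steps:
g(v, U) = 2*v
M(f, P) = 2*P + 20*f
p(t) = -6 + 11*t*(-7 + t)*(8 + t) (p(t) = -6 + (((-7 + t)*(t + 8))*t)*11 = -6 + (((-7 + t)*(8 + t))*t)*11 = -6 + (t*(-7 + t)*(8 + t))*11 = -6 + 11*t*(-7 + t)*(8 + t))
p(-3034)/M(-1959, -2410) = (-6 - 616*(-3034) + 11*(-3034)² + 11*(-3034)³)/(2*(-2410) + 20*(-1959)) = (-6 + 1868944 + 11*9205156 + 11*(-27928443304))/(-4820 - 39180) = (-6 + 1868944 + 101256716 - 307212876344)/(-44000) = -307109750690*(-1/44000) = 30710975069/4400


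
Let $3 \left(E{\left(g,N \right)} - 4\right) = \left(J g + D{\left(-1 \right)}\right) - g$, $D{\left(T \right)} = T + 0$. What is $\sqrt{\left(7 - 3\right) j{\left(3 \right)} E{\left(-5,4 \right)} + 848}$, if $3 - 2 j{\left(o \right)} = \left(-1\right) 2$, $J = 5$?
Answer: $\sqrt{818} \approx 28.601$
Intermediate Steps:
$D{\left(T \right)} = T$
$j{\left(o \right)} = \frac{5}{2}$ ($j{\left(o \right)} = \frac{3}{2} - \frac{\left(-1\right) 2}{2} = \frac{3}{2} - -1 = \frac{3}{2} + 1 = \frac{5}{2}$)
$E{\left(g,N \right)} = \frac{11}{3} + \frac{4 g}{3}$ ($E{\left(g,N \right)} = 4 + \frac{\left(5 g - 1\right) - g}{3} = 4 + \frac{\left(-1 + 5 g\right) - g}{3} = 4 + \frac{-1 + 4 g}{3} = 4 + \left(- \frac{1}{3} + \frac{4 g}{3}\right) = \frac{11}{3} + \frac{4 g}{3}$)
$\sqrt{\left(7 - 3\right) j{\left(3 \right)} E{\left(-5,4 \right)} + 848} = \sqrt{\left(7 - 3\right) \frac{5}{2} \left(\frac{11}{3} + \frac{4}{3} \left(-5\right)\right) + 848} = \sqrt{\left(7 - 3\right) \frac{5}{2} \left(\frac{11}{3} - \frac{20}{3}\right) + 848} = \sqrt{4 \cdot \frac{5}{2} \left(-3\right) + 848} = \sqrt{10 \left(-3\right) + 848} = \sqrt{-30 + 848} = \sqrt{818}$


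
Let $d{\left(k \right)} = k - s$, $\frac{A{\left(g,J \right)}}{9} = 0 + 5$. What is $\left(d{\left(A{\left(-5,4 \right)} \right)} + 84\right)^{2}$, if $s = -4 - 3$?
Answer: $18496$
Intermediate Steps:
$s = -7$ ($s = -4 - 3 = -7$)
$A{\left(g,J \right)} = 45$ ($A{\left(g,J \right)} = 9 \left(0 + 5\right) = 9 \cdot 5 = 45$)
$d{\left(k \right)} = 7 + k$ ($d{\left(k \right)} = k - -7 = k + 7 = 7 + k$)
$\left(d{\left(A{\left(-5,4 \right)} \right)} + 84\right)^{2} = \left(\left(7 + 45\right) + 84\right)^{2} = \left(52 + 84\right)^{2} = 136^{2} = 18496$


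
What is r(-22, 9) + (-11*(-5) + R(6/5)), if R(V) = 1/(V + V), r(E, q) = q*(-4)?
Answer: 233/12 ≈ 19.417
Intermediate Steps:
r(E, q) = -4*q
R(V) = 1/(2*V)
r(-22, 9) + (-11*(-5) + R(6/5)) = -4*9 + (-11*(-5) + 1/(2*((6/5)))) = -36 + (55 + 1/(2*((6*(⅕))))) = -36 + (55 + 1/(2*(6/5))) = -36 + (55 + (½)*(⅚)) = -36 + (55 + 5/12) = -36 + 665/12 = 233/12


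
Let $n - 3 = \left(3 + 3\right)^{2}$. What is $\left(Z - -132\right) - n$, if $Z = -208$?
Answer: $-115$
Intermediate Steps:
$n = 39$ ($n = 3 + \left(3 + 3\right)^{2} = 3 + 6^{2} = 3 + 36 = 39$)
$\left(Z - -132\right) - n = \left(-208 - -132\right) - 39 = \left(-208 + 132\right) - 39 = -76 - 39 = -115$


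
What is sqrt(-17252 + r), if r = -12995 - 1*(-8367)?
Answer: 2*I*sqrt(5470) ≈ 147.92*I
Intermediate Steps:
r = -4628 (r = -12995 + 8367 = -4628)
sqrt(-17252 + r) = sqrt(-17252 - 4628) = sqrt(-21880) = 2*I*sqrt(5470)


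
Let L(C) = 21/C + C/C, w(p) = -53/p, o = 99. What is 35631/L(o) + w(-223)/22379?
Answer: 5867964672611/199620680 ≈ 29396.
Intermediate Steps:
L(C) = 1 + 21/C (L(C) = 21/C + 1 = 1 + 21/C)
35631/L(o) + w(-223)/22379 = 35631/(((21 + 99)/99)) - 53/(-223)/22379 = 35631/(((1/99)*120)) - 53*(-1/223)*(1/22379) = 35631/(40/33) + (53/223)*(1/22379) = 35631*(33/40) + 53/4990517 = 1175823/40 + 53/4990517 = 5867964672611/199620680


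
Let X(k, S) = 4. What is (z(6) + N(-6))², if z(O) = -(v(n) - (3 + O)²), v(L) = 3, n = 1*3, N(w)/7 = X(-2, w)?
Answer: 11236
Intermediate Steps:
N(w) = 28 (N(w) = 7*4 = 28)
n = 3
z(O) = -3 + (3 + O)² (z(O) = -(3 - (3 + O)²) = -3 + (3 + O)²)
(z(6) + N(-6))² = ((-3 + (3 + 6)²) + 28)² = ((-3 + 9²) + 28)² = ((-3 + 81) + 28)² = (78 + 28)² = 106² = 11236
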